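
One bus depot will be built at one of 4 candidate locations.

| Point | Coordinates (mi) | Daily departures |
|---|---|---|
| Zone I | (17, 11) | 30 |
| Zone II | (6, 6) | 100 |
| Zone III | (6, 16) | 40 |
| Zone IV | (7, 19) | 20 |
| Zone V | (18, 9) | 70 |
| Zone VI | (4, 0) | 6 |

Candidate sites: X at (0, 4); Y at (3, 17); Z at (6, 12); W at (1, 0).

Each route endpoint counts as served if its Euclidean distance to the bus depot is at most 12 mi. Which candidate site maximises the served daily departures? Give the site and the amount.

Coverage radius r = 12 mi; a point is covered iff (Δx)²+(Δy)² ≤ 12² = 144.
  X (0, 4): covers {Zone II, Zone VI} → 106
  Y (3, 17): covers {Zone II, Zone III, Zone IV} → 160
  Z (6, 12): covers {Zone I, Zone II, Zone III, Zone IV} → 190
  W (1, 0): covers {Zone II, Zone VI} → 106
Maximum coverage at Z: 190 daily departures.

Z, covering 190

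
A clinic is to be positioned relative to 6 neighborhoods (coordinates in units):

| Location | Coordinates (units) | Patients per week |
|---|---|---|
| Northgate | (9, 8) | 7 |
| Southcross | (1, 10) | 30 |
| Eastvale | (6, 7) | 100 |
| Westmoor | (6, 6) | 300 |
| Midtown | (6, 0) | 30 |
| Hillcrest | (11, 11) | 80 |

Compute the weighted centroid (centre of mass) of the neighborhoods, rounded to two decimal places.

The minimiser of Σwᵢ‖p−pᵢ‖² is the weighted centroid p* = (Σwᵢpᵢ)/(Σwᵢ).
Σwᵢ = 547.
Σwᵢxᵢ = 7·9 + 30·1 + 100·6 + 300·6 + 30·6 + 80·11 = 3553.
Σwᵢyᵢ = 7·8 + 30·10 + 100·7 + 300·6 + 30·0 + 80·11 = 3736.
x* = 3553/547 = 6.50, y* = 3736/547 = 6.83.

(6.50, 6.83)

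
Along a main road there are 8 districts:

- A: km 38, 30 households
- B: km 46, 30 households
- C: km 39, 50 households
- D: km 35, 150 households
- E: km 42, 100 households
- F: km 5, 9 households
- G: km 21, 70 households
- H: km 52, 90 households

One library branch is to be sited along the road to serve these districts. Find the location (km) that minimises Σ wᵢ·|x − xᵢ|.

x = 39

For a sum of weighted absolute distances on a line, the optimum is the weighted median (not the mean). Total weight W = 529; half-weight = 264.5.
Sort by position and accumulate weight:
  km 5 (F, w=9) → cum 9
  km 21 (G, w=70) → cum 79
  km 35 (D, w=150) → cum 229
  km 38 (A, w=30) → cum 259
  km 39 (C, w=50) → cum 309  ≥ 264.5 → median here
  km 42 (E, w=100) → cum 409
  km 46 (B, w=30) → cum 439
  km 52 (H, w=90) → cum 529
Optimal location: km 39.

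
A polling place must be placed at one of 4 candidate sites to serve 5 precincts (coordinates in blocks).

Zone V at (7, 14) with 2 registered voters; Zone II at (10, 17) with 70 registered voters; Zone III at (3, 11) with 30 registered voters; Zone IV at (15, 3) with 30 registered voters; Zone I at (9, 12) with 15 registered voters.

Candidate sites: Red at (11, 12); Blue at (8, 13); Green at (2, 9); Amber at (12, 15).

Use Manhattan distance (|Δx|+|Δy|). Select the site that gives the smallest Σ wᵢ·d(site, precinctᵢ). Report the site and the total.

Red, total 1122 blocks

Total weighted distance at each candidate:
  Red (11, 12): total = 1122
  Blue (8, 13): total = 1174
  Green (2, 9): total = 1950
  Amber (12, 15): total = 1222
Minimum is at Red with total 1122 blocks.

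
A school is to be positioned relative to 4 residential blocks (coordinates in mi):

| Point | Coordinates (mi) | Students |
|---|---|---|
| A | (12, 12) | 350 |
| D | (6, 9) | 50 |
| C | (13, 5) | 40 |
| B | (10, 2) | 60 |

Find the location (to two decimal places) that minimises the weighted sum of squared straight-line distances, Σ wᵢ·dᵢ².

The minimiser of Σwᵢ‖p−pᵢ‖² is the weighted centroid p* = (Σwᵢpᵢ)/(Σwᵢ).
Σwᵢ = 500.
Σwᵢxᵢ = 350·12 + 50·6 + 40·13 + 60·10 = 5620.
Σwᵢyᵢ = 350·12 + 50·9 + 40·5 + 60·2 = 4970.
x* = 5620/500 = 11.24, y* = 4970/500 = 9.94.

(11.24, 9.94)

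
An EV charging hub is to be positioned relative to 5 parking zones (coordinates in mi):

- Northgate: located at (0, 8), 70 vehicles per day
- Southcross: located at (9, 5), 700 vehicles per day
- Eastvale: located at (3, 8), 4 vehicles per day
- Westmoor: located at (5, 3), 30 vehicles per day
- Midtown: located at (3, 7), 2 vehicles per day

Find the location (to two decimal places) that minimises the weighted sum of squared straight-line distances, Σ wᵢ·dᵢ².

The minimiser of Σwᵢ‖p−pᵢ‖² is the weighted centroid p* = (Σwᵢpᵢ)/(Σwᵢ).
Σwᵢ = 806.
Σwᵢxᵢ = 70·0 + 700·9 + 4·3 + 30·5 + 2·3 = 6468.
Σwᵢyᵢ = 70·8 + 700·5 + 4·8 + 30·3 + 2·7 = 4196.
x* = 6468/806 = 8.02, y* = 4196/806 = 5.21.

(8.02, 5.21)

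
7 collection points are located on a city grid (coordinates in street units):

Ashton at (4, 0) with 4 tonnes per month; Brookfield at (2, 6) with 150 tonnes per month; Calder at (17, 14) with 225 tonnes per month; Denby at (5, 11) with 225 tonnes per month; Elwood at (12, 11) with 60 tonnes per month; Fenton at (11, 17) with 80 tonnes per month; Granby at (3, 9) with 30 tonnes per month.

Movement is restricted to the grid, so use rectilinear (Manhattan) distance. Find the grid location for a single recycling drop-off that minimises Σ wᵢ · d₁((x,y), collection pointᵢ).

(5, 11)

Manhattan distance separates: Σwᵢ(|x−xᵢ|+|y−yᵢ|) = Σwᵢ|x−xᵢ| + Σwᵢ|y−yᵢ|, so x and y are optimised independently as 1-D weighted medians.
Total weight W = 774; half = 387.
x-coordinate, sorted with cumulative weight:
  x=2 (Brookfield, w=150) cum 150
  x=3 (Granby, w=30) cum 180
  x=4 (Ashton, w=4) cum 184
  x=5 (Denby, w=225) cum 409  ← median
  x=11 (Fenton, w=80) cum 489
  x=12 (Elwood, w=60) cum 549
  x=17 (Calder, w=225) cum 774
⇒ x* = 5
y-coordinate, sorted with cumulative weight:
  y=0 (Ashton, w=4) cum 4
  y=6 (Brookfield, w=150) cum 154
  y=9 (Granby, w=30) cum 184
  y=11 (Denby, w=225) cum 409  ← median
  y=11 (Elwood, w=60) cum 469
  y=14 (Calder, w=225) cum 694
  y=17 (Fenton, w=80) cum 774
⇒ y* = 11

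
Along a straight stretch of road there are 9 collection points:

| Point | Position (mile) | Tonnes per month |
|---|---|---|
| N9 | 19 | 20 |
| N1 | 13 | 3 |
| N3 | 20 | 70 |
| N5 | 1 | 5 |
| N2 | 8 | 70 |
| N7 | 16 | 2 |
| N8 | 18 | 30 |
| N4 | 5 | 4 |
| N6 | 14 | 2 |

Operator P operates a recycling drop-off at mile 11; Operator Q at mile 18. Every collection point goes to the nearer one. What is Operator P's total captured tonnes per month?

84

The indifferent point is the midpoint (11+18)/2 = 14.5; collection points left of it (closer to Operator P at 11) go to Operator P, those right go to Operator Q.
  N5 at 1 (w=5) → Operator P
  N4 at 5 (w=4) → Operator P
  N2 at 8 (w=70) → Operator P
  N1 at 13 (w=3) → Operator P
  N6 at 14 (w=2) → Operator P
  N7 at 16 (w=2) → Operator Q
  N8 at 18 (w=30) → Operator Q
  N9 at 19 (w=20) → Operator Q
  N3 at 20 (w=70) → Operator Q
Operator P captures 84; Operator Q captures 122.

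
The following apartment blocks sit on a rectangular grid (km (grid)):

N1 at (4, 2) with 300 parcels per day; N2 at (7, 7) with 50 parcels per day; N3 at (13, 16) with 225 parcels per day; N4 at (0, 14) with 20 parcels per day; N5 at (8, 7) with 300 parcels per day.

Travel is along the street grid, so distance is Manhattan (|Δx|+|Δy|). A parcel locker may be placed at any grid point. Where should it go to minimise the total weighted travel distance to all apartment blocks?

(8, 7)

Manhattan distance separates: Σwᵢ(|x−xᵢ|+|y−yᵢ|) = Σwᵢ|x−xᵢ| + Σwᵢ|y−yᵢ|, so x and y are optimised independently as 1-D weighted medians.
Total weight W = 895; half = 447.5.
x-coordinate, sorted with cumulative weight:
  x=0 (N4, w=20) cum 20
  x=4 (N1, w=300) cum 320
  x=7 (N2, w=50) cum 370
  x=8 (N5, w=300) cum 670  ← median
  x=13 (N3, w=225) cum 895
⇒ x* = 8
y-coordinate, sorted with cumulative weight:
  y=2 (N1, w=300) cum 300
  y=7 (N2, w=50) cum 350
  y=7 (N5, w=300) cum 650  ← median
  y=14 (N4, w=20) cum 670
  y=16 (N3, w=225) cum 895
⇒ y* = 7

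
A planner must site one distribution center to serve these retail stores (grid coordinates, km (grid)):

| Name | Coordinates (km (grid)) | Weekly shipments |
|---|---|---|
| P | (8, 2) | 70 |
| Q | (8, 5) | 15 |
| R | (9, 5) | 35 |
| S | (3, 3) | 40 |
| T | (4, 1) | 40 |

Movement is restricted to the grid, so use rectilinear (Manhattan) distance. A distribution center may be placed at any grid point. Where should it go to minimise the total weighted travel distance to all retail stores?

Manhattan distance separates: Σwᵢ(|x−xᵢ|+|y−yᵢ|) = Σwᵢ|x−xᵢ| + Σwᵢ|y−yᵢ|, so x and y are optimised independently as 1-D weighted medians.
Total weight W = 200; half = 100.
x-coordinate, sorted with cumulative weight:
  x=3 (S, w=40) cum 40
  x=4 (T, w=40) cum 80
  x=8 (P, w=70) cum 150  ← median
  x=8 (Q, w=15) cum 165
  x=9 (R, w=35) cum 200
⇒ x* = 8
y-coordinate, sorted with cumulative weight:
  y=1 (T, w=40) cum 40
  y=2 (P, w=70) cum 110  ← median
  y=3 (S, w=40) cum 150
  y=5 (Q, w=15) cum 165
  y=5 (R, w=35) cum 200
⇒ y* = 2

(8, 2)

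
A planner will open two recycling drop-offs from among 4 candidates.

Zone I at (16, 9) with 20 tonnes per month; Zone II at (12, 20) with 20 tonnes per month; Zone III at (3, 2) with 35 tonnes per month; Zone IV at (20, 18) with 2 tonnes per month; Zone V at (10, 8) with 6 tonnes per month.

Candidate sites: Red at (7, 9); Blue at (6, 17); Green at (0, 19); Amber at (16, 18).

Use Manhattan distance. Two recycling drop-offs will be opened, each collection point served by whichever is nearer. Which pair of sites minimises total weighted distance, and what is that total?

{Red, Amber}, total 717

Evaluate every pair (each demand assigned to the nearer of the two):
  {Red, Amber}: total = 717
  {Red, Blue}: total = 799
  {Red, Green}: total = 891
  {Blue, Amber}: total = 1016
  {Green, Amber}: total = 1104
  {Blue, Green}: total = 1278
Best pair: {Red, Amber} with total 717.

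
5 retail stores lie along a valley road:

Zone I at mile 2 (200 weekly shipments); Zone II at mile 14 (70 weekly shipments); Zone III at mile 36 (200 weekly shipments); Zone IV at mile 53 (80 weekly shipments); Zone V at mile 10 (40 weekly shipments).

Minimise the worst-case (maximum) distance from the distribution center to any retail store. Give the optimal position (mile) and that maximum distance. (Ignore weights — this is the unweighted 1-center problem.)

location 27.5, max distance 25.5

The 1-center on a line is the midpoint of the two extreme points: leftmost at 2, rightmost at 53.
Optimal location = (2 + 53)/2 = 27.5; maximum distance = (53 − 2)/2 = 25.5.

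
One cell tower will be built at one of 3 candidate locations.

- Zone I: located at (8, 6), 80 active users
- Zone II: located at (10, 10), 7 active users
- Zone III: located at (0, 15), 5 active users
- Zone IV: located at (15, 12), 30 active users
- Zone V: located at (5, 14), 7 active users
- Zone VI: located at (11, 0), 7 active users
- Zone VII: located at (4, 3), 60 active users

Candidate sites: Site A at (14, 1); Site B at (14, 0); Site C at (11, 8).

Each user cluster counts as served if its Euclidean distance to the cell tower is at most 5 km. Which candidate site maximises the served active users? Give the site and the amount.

Site C, covering 87

Coverage radius r = 5 km; a point is covered iff (Δx)²+(Δy)² ≤ 5² = 25.
  Site A (14, 1): covers {Zone VI} → 7
  Site B (14, 0): covers {Zone VI} → 7
  Site C (11, 8): covers {Zone I, Zone II} → 87
Maximum coverage at Site C: 87 active users.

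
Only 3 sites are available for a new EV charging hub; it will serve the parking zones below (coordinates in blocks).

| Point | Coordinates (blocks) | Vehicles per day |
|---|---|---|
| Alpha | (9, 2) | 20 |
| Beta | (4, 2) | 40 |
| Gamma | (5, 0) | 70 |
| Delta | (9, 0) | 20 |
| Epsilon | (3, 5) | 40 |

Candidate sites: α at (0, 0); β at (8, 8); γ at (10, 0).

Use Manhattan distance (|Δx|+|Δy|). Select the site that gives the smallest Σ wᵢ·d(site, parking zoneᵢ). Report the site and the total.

Total weighted distance at each candidate:
  α (0, 0): total = 1310
  β (8, 8): total = 1810
  γ (10, 0): total = 1230
Minimum is at γ with total 1230 blocks.

γ, total 1230 blocks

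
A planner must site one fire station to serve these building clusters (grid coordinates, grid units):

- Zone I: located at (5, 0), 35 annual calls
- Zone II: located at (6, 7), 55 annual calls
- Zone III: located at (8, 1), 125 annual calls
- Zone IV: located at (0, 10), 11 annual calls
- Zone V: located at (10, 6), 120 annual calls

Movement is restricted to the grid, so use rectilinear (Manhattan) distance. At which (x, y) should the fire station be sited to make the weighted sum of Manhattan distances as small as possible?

Manhattan distance separates: Σwᵢ(|x−xᵢ|+|y−yᵢ|) = Σwᵢ|x−xᵢ| + Σwᵢ|y−yᵢ|, so x and y are optimised independently as 1-D weighted medians.
Total weight W = 346; half = 173.
x-coordinate, sorted with cumulative weight:
  x=0 (Zone IV, w=11) cum 11
  x=5 (Zone I, w=35) cum 46
  x=6 (Zone II, w=55) cum 101
  x=8 (Zone III, w=125) cum 226  ← median
  x=10 (Zone V, w=120) cum 346
⇒ x* = 8
y-coordinate, sorted with cumulative weight:
  y=0 (Zone I, w=35) cum 35
  y=1 (Zone III, w=125) cum 160
  y=6 (Zone V, w=120) cum 280  ← median
  y=7 (Zone II, w=55) cum 335
  y=10 (Zone IV, w=11) cum 346
⇒ y* = 6

(8, 6)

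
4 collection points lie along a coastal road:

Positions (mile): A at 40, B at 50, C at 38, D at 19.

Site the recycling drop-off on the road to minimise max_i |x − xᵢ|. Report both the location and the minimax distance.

location 34.5, max distance 15.5

The 1-center on a line is the midpoint of the two extreme points: leftmost at 19, rightmost at 50.
Optimal location = (19 + 50)/2 = 34.5; maximum distance = (50 − 19)/2 = 15.5.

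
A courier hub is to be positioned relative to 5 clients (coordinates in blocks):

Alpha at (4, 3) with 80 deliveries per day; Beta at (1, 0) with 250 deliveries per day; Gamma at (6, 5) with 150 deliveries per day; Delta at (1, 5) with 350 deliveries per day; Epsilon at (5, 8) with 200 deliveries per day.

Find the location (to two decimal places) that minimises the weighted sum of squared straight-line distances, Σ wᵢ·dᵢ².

The minimiser of Σwᵢ‖p−pᵢ‖² is the weighted centroid p* = (Σwᵢpᵢ)/(Σwᵢ).
Σwᵢ = 1030.
Σwᵢxᵢ = 80·4 + 250·1 + 150·6 + 350·1 + 200·5 = 2820.
Σwᵢyᵢ = 80·3 + 250·0 + 150·5 + 350·5 + 200·8 = 4340.
x* = 2820/1030 = 2.74, y* = 4340/1030 = 4.21.

(2.74, 4.21)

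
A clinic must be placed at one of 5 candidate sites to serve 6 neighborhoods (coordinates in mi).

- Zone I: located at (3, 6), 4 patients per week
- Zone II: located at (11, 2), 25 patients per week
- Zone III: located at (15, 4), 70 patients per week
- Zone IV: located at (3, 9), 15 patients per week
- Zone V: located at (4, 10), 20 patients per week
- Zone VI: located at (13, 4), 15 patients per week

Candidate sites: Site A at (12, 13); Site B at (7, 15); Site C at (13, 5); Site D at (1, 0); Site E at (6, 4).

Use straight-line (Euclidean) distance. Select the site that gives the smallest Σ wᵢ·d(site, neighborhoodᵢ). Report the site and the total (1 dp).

Total weighted distance at each candidate:
  Site A (12, 13): total = 1440.3
  Site B (7, 15): total = 1744.3
  Site C (13, 5): total = 669.3
  Site D (1, 0): total = 1836.3
  Site E (6, 4): total = 1098.0
Minimum is at Site C with total 669.3 mi.

Site C, total 669.3 mi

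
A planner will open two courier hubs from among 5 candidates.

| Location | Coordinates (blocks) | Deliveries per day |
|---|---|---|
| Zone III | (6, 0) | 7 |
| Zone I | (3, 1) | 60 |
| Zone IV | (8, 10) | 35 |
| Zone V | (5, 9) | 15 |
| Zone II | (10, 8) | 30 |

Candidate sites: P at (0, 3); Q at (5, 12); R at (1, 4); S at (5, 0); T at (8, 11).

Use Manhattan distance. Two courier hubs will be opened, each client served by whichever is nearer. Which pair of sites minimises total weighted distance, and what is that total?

{S, T}, total 447

Evaluate every pair (each demand assigned to the nearer of the two):
  {S, T}: total = 447
  {P, T}: total = 623
  {R, T}: total = 623
  {Q, S}: total = 677
  {P, Q}: total = 853
  {Q, R}: total = 853
  {Q, T}: total = 1101
  {P, S}: total = 1167
  {R, S}: total = 1167
  {P, R}: total = 1343
Best pair: {S, T} with total 447.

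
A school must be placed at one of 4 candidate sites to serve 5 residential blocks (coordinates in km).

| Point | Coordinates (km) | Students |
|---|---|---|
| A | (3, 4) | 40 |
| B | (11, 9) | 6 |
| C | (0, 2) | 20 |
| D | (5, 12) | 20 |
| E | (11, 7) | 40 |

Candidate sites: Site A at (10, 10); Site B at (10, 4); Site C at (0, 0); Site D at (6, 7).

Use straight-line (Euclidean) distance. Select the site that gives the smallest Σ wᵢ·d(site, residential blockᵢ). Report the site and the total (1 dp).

Site D, total 660.2 km

Total weighted distance at each candidate:
  Site A (10, 10): total = 867.6
  Site B (10, 4): total = 829.7
  Site C (0, 0): total = 1106.8
  Site D (6, 7): total = 660.2
Minimum is at Site D with total 660.2 km.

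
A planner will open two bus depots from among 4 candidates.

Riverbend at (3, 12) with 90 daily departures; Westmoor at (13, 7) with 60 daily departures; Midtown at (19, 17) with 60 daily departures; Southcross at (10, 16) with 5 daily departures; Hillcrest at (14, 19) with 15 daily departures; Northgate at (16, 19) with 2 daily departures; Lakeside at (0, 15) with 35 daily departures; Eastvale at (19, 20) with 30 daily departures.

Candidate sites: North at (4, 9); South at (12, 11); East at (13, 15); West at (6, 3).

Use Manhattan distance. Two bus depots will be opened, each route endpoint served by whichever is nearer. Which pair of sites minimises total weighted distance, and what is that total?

Evaluate every pair (each demand assigned to the nearer of the two):
  {North, East}: total = 2109
  {North, South}: total = 2479
  {South, East}: total = 2574
  {East, West}: total = 2934
  {South, West}: total = 3229
  {North, West}: total = 3939
Best pair: {North, East} with total 2109.

{North, East}, total 2109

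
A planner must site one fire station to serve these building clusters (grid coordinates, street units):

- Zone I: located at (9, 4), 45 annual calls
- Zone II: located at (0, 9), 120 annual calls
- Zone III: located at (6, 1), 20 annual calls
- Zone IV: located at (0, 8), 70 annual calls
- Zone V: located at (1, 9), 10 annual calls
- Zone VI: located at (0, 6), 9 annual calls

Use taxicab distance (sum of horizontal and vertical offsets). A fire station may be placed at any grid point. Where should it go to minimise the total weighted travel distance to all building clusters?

Manhattan distance separates: Σwᵢ(|x−xᵢ|+|y−yᵢ|) = Σwᵢ|x−xᵢ| + Σwᵢ|y−yᵢ|, so x and y are optimised independently as 1-D weighted medians.
Total weight W = 274; half = 137.
x-coordinate, sorted with cumulative weight:
  x=0 (Zone II, w=120) cum 120
  x=0 (Zone IV, w=70) cum 190  ← median
  x=0 (Zone VI, w=9) cum 199
  x=1 (Zone V, w=10) cum 209
  x=6 (Zone III, w=20) cum 229
  x=9 (Zone I, w=45) cum 274
⇒ x* = 0
y-coordinate, sorted with cumulative weight:
  y=1 (Zone III, w=20) cum 20
  y=4 (Zone I, w=45) cum 65
  y=6 (Zone VI, w=9) cum 74
  y=8 (Zone IV, w=70) cum 144  ← median
  y=9 (Zone II, w=120) cum 264
  y=9 (Zone V, w=10) cum 274
⇒ y* = 8

(0, 8)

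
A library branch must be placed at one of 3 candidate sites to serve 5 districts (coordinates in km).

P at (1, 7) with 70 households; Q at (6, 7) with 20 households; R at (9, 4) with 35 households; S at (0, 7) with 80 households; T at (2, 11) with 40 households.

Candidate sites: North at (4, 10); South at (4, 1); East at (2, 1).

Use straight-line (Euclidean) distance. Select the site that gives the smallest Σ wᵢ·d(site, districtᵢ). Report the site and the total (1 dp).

Total weighted distance at each candidate:
  North (4, 10): total = 1131.9
  South (4, 1): total = 1785.0
  East (2, 1): total = 1742.5
Minimum is at North with total 1131.9 km.

North, total 1131.9 km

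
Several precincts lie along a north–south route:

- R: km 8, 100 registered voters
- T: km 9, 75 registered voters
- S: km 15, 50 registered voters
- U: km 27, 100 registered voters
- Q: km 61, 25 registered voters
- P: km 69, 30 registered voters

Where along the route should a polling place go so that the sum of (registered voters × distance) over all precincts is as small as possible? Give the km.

x = 15

For a sum of weighted absolute distances on a line, the optimum is the weighted median (not the mean). Total weight W = 380; half-weight = 190.
Sort by position and accumulate weight:
  km 8 (R, w=100) → cum 100
  km 9 (T, w=75) → cum 175
  km 15 (S, w=50) → cum 225  ≥ 190 → median here
  km 27 (U, w=100) → cum 325
  km 61 (Q, w=25) → cum 350
  km 69 (P, w=30) → cum 380
Optimal location: km 15.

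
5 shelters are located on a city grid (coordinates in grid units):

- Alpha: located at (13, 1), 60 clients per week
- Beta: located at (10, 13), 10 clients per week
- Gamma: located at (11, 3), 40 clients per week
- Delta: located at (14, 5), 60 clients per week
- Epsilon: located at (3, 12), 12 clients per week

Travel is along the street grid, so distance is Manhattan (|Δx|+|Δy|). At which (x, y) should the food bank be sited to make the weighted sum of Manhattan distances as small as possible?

(13, 3)

Manhattan distance separates: Σwᵢ(|x−xᵢ|+|y−yᵢ|) = Σwᵢ|x−xᵢ| + Σwᵢ|y−yᵢ|, so x and y are optimised independently as 1-D weighted medians.
Total weight W = 182; half = 91.
x-coordinate, sorted with cumulative weight:
  x=3 (Epsilon, w=12) cum 12
  x=10 (Beta, w=10) cum 22
  x=11 (Gamma, w=40) cum 62
  x=13 (Alpha, w=60) cum 122  ← median
  x=14 (Delta, w=60) cum 182
⇒ x* = 13
y-coordinate, sorted with cumulative weight:
  y=1 (Alpha, w=60) cum 60
  y=3 (Gamma, w=40) cum 100  ← median
  y=5 (Delta, w=60) cum 160
  y=12 (Epsilon, w=12) cum 172
  y=13 (Beta, w=10) cum 182
⇒ y* = 3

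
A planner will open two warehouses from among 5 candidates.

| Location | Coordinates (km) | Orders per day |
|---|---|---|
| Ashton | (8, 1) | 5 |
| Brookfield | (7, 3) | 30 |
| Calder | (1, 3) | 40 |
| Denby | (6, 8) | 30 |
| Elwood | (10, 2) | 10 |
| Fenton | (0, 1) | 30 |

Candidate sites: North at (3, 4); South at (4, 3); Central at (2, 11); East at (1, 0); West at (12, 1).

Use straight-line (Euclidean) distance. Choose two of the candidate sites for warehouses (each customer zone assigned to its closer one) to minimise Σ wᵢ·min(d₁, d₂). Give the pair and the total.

{South, East}, total 497.2

Evaluate every pair (each demand assigned to the nearer of the two):
  {South, East}: total = 497.2
  {North, East}: total = 507.5
  {North, West}: total = 532.8
  {North, South}: total = 539.9
  {South, West}: total = 548.1
  {South, Central}: total = 577.4
  {North, Central}: total = 592.4
  {Central, East}: total = 641.2
  {East, West}: total = 642.9
  {Central, West}: total = 982.3
Best pair: {South, East} with total 497.2.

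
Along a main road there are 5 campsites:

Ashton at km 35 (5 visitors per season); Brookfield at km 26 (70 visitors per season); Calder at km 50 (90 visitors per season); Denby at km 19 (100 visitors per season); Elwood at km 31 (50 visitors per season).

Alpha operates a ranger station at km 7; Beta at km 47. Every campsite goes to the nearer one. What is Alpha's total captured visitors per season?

170

The indifferent point is the midpoint (7+47)/2 = 27; campsites left of it (closer to Alpha at 7) go to Alpha, those right go to Beta.
  Denby at 19 (w=100) → Alpha
  Brookfield at 26 (w=70) → Alpha
  Elwood at 31 (w=50) → Beta
  Ashton at 35 (w=5) → Beta
  Calder at 50 (w=90) → Beta
Alpha captures 170; Beta captures 145.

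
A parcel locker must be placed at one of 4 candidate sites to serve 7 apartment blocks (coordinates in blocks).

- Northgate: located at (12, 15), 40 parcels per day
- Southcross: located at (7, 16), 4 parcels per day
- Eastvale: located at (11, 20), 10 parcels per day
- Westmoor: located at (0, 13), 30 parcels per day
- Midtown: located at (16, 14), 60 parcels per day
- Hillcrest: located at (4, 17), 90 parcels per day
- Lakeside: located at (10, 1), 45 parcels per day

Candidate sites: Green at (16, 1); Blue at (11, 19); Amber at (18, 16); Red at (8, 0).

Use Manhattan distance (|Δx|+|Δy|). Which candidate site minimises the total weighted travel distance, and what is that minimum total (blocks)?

Blue, total 3013 blocks

Total weighted distance at each candidate:
  Green (16, 1): total = 5466
  Blue (11, 19): total = 3013
  Amber (18, 16): total = 3689
  Red (8, 0): total = 5033
Minimum is at Blue with total 3013 blocks.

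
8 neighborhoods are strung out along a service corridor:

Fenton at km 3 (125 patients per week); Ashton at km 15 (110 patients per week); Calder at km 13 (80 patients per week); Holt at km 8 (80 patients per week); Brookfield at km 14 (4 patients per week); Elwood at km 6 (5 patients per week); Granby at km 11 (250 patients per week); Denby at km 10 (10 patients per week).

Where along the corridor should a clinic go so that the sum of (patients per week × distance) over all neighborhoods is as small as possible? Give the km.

For a sum of weighted absolute distances on a line, the optimum is the weighted median (not the mean). Total weight W = 664; half-weight = 332.
Sort by position and accumulate weight:
  km 3 (Fenton, w=125) → cum 125
  km 6 (Elwood, w=5) → cum 130
  km 8 (Holt, w=80) → cum 210
  km 10 (Denby, w=10) → cum 220
  km 11 (Granby, w=250) → cum 470  ≥ 332 → median here
  km 13 (Calder, w=80) → cum 550
  km 14 (Brookfield, w=4) → cum 554
  km 15 (Ashton, w=110) → cum 664
Optimal location: km 11.

x = 11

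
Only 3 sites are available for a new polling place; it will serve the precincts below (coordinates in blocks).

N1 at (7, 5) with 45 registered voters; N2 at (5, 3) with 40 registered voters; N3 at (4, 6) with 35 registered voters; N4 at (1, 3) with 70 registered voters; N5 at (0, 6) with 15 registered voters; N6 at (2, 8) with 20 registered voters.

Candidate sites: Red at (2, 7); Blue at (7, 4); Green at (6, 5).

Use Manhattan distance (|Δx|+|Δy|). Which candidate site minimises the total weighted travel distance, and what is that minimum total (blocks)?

Green, total 1005 blocks

Total weighted distance at each candidate:
  Red (2, 7): total = 1115
  Blue (7, 4): total = 1145
  Green (6, 5): total = 1005
Minimum is at Green with total 1005 blocks.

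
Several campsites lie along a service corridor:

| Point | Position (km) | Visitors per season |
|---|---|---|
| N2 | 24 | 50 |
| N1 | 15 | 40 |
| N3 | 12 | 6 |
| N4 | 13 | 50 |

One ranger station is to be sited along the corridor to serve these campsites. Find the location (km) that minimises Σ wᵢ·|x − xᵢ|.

For a sum of weighted absolute distances on a line, the optimum is the weighted median (not the mean). Total weight W = 146; half-weight = 73.
Sort by position and accumulate weight:
  km 12 (N3, w=6) → cum 6
  km 13 (N4, w=50) → cum 56
  km 15 (N1, w=40) → cum 96  ≥ 73 → median here
  km 24 (N2, w=50) → cum 146
Optimal location: km 15.

x = 15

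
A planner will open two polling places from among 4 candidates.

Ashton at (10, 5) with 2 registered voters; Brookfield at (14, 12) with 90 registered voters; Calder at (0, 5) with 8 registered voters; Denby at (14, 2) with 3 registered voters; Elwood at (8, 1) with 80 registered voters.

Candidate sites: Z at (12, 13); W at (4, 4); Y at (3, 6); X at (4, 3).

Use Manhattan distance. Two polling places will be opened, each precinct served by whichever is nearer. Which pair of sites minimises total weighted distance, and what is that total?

Evaluate every pair (each demand assigned to the nearer of the two):
  {Z, X}: total = 847
  {Z, W}: total = 920
  {Z, Y}: total = 1157
  {Y, X}: total = 2091
  {W, Y}: total = 2172
  {W, X}: total = 2187
Best pair: {Z, X} with total 847.

{Z, X}, total 847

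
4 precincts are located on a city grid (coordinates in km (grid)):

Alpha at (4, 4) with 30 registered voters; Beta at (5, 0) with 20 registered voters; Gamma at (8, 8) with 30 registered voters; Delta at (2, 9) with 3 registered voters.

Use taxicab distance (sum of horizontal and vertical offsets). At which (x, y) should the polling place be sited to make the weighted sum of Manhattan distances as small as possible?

(5, 4)

Manhattan distance separates: Σwᵢ(|x−xᵢ|+|y−yᵢ|) = Σwᵢ|x−xᵢ| + Σwᵢ|y−yᵢ|, so x and y are optimised independently as 1-D weighted medians.
Total weight W = 83; half = 41.5.
x-coordinate, sorted with cumulative weight:
  x=2 (Delta, w=3) cum 3
  x=4 (Alpha, w=30) cum 33
  x=5 (Beta, w=20) cum 53  ← median
  x=8 (Gamma, w=30) cum 83
⇒ x* = 5
y-coordinate, sorted with cumulative weight:
  y=0 (Beta, w=20) cum 20
  y=4 (Alpha, w=30) cum 50  ← median
  y=8 (Gamma, w=30) cum 80
  y=9 (Delta, w=3) cum 83
⇒ y* = 4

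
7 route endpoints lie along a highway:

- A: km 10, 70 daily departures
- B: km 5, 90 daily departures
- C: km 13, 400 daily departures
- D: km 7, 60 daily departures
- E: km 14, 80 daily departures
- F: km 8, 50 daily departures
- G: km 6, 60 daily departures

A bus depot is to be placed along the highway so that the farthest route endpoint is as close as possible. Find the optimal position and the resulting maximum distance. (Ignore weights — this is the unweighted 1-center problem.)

The 1-center on a line is the midpoint of the two extreme points: leftmost at 5, rightmost at 14.
Optimal location = (5 + 14)/2 = 9.5; maximum distance = (14 − 5)/2 = 4.5.

location 9.5, max distance 4.5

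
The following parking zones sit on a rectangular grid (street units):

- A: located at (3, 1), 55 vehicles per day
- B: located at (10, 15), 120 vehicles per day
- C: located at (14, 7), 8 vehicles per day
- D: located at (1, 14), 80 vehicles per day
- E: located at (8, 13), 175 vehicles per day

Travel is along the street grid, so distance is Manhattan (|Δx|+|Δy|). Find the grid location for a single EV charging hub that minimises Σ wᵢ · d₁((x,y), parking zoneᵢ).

(8, 13)

Manhattan distance separates: Σwᵢ(|x−xᵢ|+|y−yᵢ|) = Σwᵢ|x−xᵢ| + Σwᵢ|y−yᵢ|, so x and y are optimised independently as 1-D weighted medians.
Total weight W = 438; half = 219.
x-coordinate, sorted with cumulative weight:
  x=1 (D, w=80) cum 80
  x=3 (A, w=55) cum 135
  x=8 (E, w=175) cum 310  ← median
  x=10 (B, w=120) cum 430
  x=14 (C, w=8) cum 438
⇒ x* = 8
y-coordinate, sorted with cumulative weight:
  y=1 (A, w=55) cum 55
  y=7 (C, w=8) cum 63
  y=13 (E, w=175) cum 238  ← median
  y=14 (D, w=80) cum 318
  y=15 (B, w=120) cum 438
⇒ y* = 13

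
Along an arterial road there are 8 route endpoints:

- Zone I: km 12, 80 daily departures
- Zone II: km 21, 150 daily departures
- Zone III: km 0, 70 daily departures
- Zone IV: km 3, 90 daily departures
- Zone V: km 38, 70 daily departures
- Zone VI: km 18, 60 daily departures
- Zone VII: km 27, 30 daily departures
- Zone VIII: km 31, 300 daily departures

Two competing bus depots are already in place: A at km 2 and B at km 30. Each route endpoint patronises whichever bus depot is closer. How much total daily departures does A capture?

The indifferent point is the midpoint (2+30)/2 = 16; route endpoints left of it (closer to A at 2) go to A, those right go to B.
  Zone III at 0 (w=70) → A
  Zone IV at 3 (w=90) → A
  Zone I at 12 (w=80) → A
  Zone VI at 18 (w=60) → B
  Zone II at 21 (w=150) → B
  Zone VII at 27 (w=30) → B
  Zone VIII at 31 (w=300) → B
  Zone V at 38 (w=70) → B
A captures 240; B captures 610.

240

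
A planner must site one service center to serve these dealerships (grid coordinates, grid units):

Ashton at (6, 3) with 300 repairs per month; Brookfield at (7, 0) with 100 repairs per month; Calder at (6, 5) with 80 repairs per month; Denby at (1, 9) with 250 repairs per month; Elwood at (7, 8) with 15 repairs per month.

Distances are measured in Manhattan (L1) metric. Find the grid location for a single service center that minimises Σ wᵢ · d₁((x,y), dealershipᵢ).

Manhattan distance separates: Σwᵢ(|x−xᵢ|+|y−yᵢ|) = Σwᵢ|x−xᵢ| + Σwᵢ|y−yᵢ|, so x and y are optimised independently as 1-D weighted medians.
Total weight W = 745; half = 372.5.
x-coordinate, sorted with cumulative weight:
  x=1 (Denby, w=250) cum 250
  x=6 (Ashton, w=300) cum 550  ← median
  x=6 (Calder, w=80) cum 630
  x=7 (Brookfield, w=100) cum 730
  x=7 (Elwood, w=15) cum 745
⇒ x* = 6
y-coordinate, sorted with cumulative weight:
  y=0 (Brookfield, w=100) cum 100
  y=3 (Ashton, w=300) cum 400  ← median
  y=5 (Calder, w=80) cum 480
  y=8 (Elwood, w=15) cum 495
  y=9 (Denby, w=250) cum 745
⇒ y* = 3

(6, 3)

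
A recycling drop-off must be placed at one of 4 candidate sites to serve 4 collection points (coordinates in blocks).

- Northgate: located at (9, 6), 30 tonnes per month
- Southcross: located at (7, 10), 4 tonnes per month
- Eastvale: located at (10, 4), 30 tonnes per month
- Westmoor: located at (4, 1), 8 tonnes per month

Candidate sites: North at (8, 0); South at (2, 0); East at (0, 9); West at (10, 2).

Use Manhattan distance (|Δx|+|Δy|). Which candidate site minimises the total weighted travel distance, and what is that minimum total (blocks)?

West, total 310 blocks

Total weighted distance at each candidate:
  North (8, 0): total = 474
  South (2, 0): total = 834
  East (0, 9): total = 938
  West (10, 2): total = 310
Minimum is at West with total 310 blocks.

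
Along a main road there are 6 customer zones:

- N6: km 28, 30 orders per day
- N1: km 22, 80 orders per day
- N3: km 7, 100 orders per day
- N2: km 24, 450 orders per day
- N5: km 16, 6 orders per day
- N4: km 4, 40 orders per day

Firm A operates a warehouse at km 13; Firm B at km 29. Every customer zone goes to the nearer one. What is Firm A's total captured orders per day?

The indifferent point is the midpoint (13+29)/2 = 21; customer zones left of it (closer to Firm A at 13) go to Firm A, those right go to Firm B.
  N4 at 4 (w=40) → Firm A
  N3 at 7 (w=100) → Firm A
  N5 at 16 (w=6) → Firm A
  N1 at 22 (w=80) → Firm B
  N2 at 24 (w=450) → Firm B
  N6 at 28 (w=30) → Firm B
Firm A captures 146; Firm B captures 560.

146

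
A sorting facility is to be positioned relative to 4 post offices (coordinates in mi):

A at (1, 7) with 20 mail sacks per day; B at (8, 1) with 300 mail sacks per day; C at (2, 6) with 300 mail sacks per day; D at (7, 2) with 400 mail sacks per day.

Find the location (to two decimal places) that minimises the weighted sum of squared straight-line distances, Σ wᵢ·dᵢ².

(5.71, 2.98)

The minimiser of Σwᵢ‖p−pᵢ‖² is the weighted centroid p* = (Σwᵢpᵢ)/(Σwᵢ).
Σwᵢ = 1020.
Σwᵢxᵢ = 20·1 + 300·8 + 300·2 + 400·7 = 5820.
Σwᵢyᵢ = 20·7 + 300·1 + 300·6 + 400·2 = 3040.
x* = 5820/1020 = 5.71, y* = 3040/1020 = 2.98.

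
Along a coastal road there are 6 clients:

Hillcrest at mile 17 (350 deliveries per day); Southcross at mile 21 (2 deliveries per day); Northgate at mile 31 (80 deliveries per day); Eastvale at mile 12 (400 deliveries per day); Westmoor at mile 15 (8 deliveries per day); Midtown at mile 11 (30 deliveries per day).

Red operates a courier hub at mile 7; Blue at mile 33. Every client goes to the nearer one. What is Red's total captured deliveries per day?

The indifferent point is the midpoint (7+33)/2 = 20; clients left of it (closer to Red at 7) go to Red, those right go to Blue.
  Midtown at 11 (w=30) → Red
  Eastvale at 12 (w=400) → Red
  Westmoor at 15 (w=8) → Red
  Hillcrest at 17 (w=350) → Red
  Southcross at 21 (w=2) → Blue
  Northgate at 31 (w=80) → Blue
Red captures 788; Blue captures 82.

788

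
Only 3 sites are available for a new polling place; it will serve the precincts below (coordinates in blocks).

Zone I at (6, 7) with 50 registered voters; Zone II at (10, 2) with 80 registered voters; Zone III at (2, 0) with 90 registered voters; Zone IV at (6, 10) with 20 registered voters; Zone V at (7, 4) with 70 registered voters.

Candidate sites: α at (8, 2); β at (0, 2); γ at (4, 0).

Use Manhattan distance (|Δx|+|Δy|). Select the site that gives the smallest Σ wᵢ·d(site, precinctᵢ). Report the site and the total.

α, total 1640 blocks

Total weighted distance at each candidate:
  α (8, 2): total = 1640
  β (0, 2): total = 2620
  γ (4, 0): total = 2000
Minimum is at α with total 1640 blocks.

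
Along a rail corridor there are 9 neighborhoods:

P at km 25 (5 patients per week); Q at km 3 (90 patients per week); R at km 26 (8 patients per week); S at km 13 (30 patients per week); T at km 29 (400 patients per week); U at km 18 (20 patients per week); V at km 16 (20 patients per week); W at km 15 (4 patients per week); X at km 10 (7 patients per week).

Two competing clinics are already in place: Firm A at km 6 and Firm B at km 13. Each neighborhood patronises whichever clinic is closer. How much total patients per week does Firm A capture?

90

The indifferent point is the midpoint (6+13)/2 = 9.5; neighborhoods left of it (closer to Firm A at 6) go to Firm A, those right go to Firm B.
  Q at 3 (w=90) → Firm A
  X at 10 (w=7) → Firm B
  S at 13 (w=30) → Firm B
  W at 15 (w=4) → Firm B
  V at 16 (w=20) → Firm B
  U at 18 (w=20) → Firm B
  P at 25 (w=5) → Firm B
  R at 26 (w=8) → Firm B
  T at 29 (w=400) → Firm B
Firm A captures 90; Firm B captures 494.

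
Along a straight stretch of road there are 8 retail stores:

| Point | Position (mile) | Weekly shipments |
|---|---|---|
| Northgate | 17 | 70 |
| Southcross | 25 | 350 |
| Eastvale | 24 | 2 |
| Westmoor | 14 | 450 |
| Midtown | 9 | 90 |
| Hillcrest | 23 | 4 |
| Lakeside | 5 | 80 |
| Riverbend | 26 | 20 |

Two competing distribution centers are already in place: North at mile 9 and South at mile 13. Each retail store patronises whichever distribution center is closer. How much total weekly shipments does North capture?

170

The indifferent point is the midpoint (9+13)/2 = 11; retail stores left of it (closer to North at 9) go to North, those right go to South.
  Lakeside at 5 (w=80) → North
  Midtown at 9 (w=90) → North
  Westmoor at 14 (w=450) → South
  Northgate at 17 (w=70) → South
  Hillcrest at 23 (w=4) → South
  Eastvale at 24 (w=2) → South
  Southcross at 25 (w=350) → South
  Riverbend at 26 (w=20) → South
North captures 170; South captures 896.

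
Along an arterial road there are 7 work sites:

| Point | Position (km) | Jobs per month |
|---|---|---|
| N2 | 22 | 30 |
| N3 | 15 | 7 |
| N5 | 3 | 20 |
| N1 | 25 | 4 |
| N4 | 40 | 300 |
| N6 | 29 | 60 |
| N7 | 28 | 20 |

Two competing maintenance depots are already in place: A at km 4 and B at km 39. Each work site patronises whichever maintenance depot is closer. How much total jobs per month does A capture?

27

The indifferent point is the midpoint (4+39)/2 = 21.5; work sites left of it (closer to A at 4) go to A, those right go to B.
  N5 at 3 (w=20) → A
  N3 at 15 (w=7) → A
  N2 at 22 (w=30) → B
  N1 at 25 (w=4) → B
  N7 at 28 (w=20) → B
  N6 at 29 (w=60) → B
  N4 at 40 (w=300) → B
A captures 27; B captures 414.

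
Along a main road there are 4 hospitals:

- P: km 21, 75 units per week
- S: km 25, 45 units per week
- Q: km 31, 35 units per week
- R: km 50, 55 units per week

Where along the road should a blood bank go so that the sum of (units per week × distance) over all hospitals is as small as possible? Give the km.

For a sum of weighted absolute distances on a line, the optimum is the weighted median (not the mean). Total weight W = 210; half-weight = 105.
Sort by position and accumulate weight:
  km 21 (P, w=75) → cum 75
  km 25 (S, w=45) → cum 120  ≥ 105 → median here
  km 31 (Q, w=35) → cum 155
  km 50 (R, w=55) → cum 210
Optimal location: km 25.

x = 25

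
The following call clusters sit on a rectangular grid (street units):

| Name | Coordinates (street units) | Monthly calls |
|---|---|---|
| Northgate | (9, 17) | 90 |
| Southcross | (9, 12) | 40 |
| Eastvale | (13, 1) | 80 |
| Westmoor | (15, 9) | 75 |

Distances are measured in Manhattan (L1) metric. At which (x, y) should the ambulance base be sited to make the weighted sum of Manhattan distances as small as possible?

Manhattan distance separates: Σwᵢ(|x−xᵢ|+|y−yᵢ|) = Σwᵢ|x−xᵢ| + Σwᵢ|y−yᵢ|, so x and y are optimised independently as 1-D weighted medians.
Total weight W = 285; half = 142.5.
x-coordinate, sorted with cumulative weight:
  x=9 (Northgate, w=90) cum 90
  x=9 (Southcross, w=40) cum 130
  x=13 (Eastvale, w=80) cum 210  ← median
  x=15 (Westmoor, w=75) cum 285
⇒ x* = 13
y-coordinate, sorted with cumulative weight:
  y=1 (Eastvale, w=80) cum 80
  y=9 (Westmoor, w=75) cum 155  ← median
  y=12 (Southcross, w=40) cum 195
  y=17 (Northgate, w=90) cum 285
⇒ y* = 9

(13, 9)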